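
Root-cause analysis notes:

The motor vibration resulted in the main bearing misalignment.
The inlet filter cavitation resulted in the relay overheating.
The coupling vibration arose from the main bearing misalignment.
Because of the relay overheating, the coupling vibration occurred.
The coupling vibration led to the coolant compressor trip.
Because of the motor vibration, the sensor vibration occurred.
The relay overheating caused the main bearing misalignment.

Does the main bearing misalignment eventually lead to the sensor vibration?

No

The main bearing misalignment leads to the coupling vibration, the coolant compressor trip; the sensor vibration is not among them.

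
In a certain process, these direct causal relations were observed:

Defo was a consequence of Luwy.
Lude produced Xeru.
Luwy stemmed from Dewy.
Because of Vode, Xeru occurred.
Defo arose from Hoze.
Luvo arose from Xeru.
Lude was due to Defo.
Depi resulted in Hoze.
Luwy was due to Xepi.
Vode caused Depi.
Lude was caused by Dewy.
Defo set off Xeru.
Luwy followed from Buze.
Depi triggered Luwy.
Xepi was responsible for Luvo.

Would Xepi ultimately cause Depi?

Xepi leads to Luwy, Defo, Lude, Xeru, Luvo; Depi is not among them.

No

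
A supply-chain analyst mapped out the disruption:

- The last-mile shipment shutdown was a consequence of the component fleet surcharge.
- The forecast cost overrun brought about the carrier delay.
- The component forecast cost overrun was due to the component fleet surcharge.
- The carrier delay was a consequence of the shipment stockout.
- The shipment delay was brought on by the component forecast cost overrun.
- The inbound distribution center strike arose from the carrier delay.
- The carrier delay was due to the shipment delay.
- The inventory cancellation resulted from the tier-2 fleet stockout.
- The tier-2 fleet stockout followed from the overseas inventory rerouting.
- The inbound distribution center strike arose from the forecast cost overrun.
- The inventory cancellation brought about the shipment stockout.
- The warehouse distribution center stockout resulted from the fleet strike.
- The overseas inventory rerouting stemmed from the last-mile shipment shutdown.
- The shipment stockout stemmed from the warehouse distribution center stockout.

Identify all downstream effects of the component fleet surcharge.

the carrier delay, the component forecast cost overrun, the inbound distribution center strike, the inventory cancellation, the last-mile shipment shutdown, the overseas inventory rerouting, the shipment delay, the shipment stockout, the tier-2 fleet stockout

Direct effects: the component forecast cost overrun, the last-mile shipment shutdown.
2 steps out: the overseas inventory rerouting, the shipment delay.
3 steps out: the tier-2 fleet stockout, the carrier delay.
4 steps out: the inventory cancellation, the inbound distribution center strike.
5 steps out: the shipment stockout.
Not reachable from it: the forecast cost overrun, the fleet strike, the warehouse distribution center stockout.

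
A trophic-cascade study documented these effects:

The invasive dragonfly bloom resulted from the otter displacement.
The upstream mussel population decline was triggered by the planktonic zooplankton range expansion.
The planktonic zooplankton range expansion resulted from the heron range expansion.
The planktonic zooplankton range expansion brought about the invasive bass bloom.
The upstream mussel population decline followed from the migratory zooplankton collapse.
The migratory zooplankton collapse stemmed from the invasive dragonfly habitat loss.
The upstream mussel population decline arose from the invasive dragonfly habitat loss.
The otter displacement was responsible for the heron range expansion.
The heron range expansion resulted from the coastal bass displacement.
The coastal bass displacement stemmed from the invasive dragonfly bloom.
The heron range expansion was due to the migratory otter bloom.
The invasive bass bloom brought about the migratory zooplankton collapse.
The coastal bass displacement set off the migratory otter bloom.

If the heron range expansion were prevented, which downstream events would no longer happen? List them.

the invasive bass bloom, the planktonic zooplankton range expansion

Downstream of the heron range expansion: the planktonic zooplankton range expansion, the invasive bass bloom, the migratory zooplankton collapse, the upstream mussel population decline.
Of those, still caused via another path: the migratory zooplankton collapse, the upstream mussel population decline.
The remainder have no surviving cause.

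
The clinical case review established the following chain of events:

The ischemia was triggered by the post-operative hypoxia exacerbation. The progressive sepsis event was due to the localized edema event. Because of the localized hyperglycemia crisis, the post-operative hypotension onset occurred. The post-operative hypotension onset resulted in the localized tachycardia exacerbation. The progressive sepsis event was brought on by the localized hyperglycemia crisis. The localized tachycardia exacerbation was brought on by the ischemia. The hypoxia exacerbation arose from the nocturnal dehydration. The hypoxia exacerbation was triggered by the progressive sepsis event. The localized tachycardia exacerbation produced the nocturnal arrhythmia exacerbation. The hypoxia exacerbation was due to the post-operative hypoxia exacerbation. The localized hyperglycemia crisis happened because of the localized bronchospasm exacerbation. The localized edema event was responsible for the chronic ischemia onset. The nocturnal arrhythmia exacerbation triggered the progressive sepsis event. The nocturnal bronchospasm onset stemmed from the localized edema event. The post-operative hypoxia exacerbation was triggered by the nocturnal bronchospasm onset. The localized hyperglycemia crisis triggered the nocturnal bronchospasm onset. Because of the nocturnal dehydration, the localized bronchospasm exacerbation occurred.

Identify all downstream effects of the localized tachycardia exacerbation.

Direct effects: the nocturnal arrhythmia exacerbation.
2 steps out: the progressive sepsis event.
3 steps out: the hypoxia exacerbation.
Not reachable from it: the localized edema event, the chronic ischemia onset, the nocturnal dehydration, the localized bronchospasm exacerbation, the localized hyperglycemia crisis, the post-operative hypotension onset, the nocturnal bronchospasm onset, the post-operative hypoxia exacerbation, the ischemia.

the hypoxia exacerbation, the nocturnal arrhythmia exacerbation, the progressive sepsis event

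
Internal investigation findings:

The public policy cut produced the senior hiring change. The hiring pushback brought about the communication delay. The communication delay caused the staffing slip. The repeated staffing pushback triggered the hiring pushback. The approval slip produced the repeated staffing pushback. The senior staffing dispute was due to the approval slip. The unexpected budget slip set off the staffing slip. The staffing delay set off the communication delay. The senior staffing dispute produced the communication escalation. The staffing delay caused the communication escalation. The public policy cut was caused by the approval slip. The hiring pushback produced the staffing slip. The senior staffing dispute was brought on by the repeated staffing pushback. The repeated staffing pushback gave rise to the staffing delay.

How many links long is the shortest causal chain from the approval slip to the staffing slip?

Shortest chain: the approval slip → the repeated staffing pushback → the hiring pushback → the staffing slip.

3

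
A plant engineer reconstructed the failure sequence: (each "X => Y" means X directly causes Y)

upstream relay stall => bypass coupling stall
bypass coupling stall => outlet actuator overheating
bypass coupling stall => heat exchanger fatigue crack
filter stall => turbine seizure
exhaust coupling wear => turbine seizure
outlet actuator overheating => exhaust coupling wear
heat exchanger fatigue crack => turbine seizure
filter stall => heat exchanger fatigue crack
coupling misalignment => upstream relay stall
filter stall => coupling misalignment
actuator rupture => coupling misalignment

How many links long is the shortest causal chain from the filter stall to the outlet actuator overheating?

Shortest chain: the filter stall → the coupling misalignment → the upstream relay stall → the bypass coupling stall → the outlet actuator overheating.

4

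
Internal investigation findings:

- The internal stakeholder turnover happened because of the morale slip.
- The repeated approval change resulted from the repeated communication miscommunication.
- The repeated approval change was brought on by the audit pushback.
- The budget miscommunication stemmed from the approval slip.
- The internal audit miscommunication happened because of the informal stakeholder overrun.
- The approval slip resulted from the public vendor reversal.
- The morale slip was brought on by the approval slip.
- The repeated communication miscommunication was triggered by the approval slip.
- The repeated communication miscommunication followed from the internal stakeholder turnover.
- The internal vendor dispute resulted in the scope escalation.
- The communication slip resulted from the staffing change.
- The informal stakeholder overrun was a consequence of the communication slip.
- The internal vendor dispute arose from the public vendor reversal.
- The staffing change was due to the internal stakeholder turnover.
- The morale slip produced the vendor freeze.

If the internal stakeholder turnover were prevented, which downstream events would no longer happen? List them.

Downstream of the internal stakeholder turnover: the staffing change, the repeated communication miscommunication, the communication slip, the informal stakeholder overrun, the internal audit miscommunication, the repeated approval change.
Of those, still caused via another path: the repeated communication miscommunication, the repeated approval change.
The remainder have no surviving cause.

the communication slip, the informal stakeholder overrun, the internal audit miscommunication, the staffing change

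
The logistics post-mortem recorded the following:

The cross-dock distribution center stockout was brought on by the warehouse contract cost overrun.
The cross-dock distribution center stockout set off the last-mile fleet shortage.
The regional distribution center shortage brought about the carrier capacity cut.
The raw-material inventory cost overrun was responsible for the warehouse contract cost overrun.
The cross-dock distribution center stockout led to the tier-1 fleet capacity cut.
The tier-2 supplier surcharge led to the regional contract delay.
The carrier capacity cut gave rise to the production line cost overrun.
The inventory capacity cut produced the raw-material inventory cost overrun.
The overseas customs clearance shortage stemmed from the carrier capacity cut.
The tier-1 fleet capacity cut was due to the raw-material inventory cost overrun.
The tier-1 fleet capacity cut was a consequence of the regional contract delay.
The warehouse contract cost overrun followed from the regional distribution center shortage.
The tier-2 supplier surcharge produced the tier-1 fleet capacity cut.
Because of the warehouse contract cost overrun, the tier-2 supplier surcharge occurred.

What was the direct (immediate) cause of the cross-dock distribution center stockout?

the warehouse contract cost overrun

Upstream contributors include the regional distribution center shortage, the inventory capacity cut, the raw-material inventory cost overrun, but only the warehouse contract cost overrun feeds directly into the cross-dock distribution center stockout.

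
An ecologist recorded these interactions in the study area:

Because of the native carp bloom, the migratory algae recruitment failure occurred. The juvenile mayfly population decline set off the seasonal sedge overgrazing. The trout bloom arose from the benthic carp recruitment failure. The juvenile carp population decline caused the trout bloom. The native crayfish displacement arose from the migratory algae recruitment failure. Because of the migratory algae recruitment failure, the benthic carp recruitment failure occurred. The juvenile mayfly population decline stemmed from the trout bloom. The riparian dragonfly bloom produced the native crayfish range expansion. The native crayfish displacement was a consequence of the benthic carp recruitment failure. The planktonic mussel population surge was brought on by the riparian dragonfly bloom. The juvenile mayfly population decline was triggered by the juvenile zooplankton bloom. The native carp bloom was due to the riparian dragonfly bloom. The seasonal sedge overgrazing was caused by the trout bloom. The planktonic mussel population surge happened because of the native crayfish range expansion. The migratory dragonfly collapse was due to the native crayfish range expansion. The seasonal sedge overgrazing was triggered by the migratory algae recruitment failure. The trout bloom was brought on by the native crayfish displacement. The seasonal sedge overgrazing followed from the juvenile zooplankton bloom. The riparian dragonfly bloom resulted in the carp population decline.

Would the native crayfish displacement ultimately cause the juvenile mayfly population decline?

Yes

There is a causal chain: the native crayfish displacement → the trout bloom → the juvenile mayfly population decline.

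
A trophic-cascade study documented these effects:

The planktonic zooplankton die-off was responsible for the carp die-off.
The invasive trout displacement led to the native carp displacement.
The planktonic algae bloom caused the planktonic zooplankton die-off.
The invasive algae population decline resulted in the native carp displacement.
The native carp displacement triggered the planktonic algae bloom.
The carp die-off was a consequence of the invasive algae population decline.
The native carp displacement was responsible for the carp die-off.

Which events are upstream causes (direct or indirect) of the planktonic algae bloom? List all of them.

the invasive algae population decline, the invasive trout displacement, the native carp displacement

Immediate cause of the planktonic algae bloom: the native carp displacement.
Further upstream: the invasive algae population decline, the invasive trout displacement.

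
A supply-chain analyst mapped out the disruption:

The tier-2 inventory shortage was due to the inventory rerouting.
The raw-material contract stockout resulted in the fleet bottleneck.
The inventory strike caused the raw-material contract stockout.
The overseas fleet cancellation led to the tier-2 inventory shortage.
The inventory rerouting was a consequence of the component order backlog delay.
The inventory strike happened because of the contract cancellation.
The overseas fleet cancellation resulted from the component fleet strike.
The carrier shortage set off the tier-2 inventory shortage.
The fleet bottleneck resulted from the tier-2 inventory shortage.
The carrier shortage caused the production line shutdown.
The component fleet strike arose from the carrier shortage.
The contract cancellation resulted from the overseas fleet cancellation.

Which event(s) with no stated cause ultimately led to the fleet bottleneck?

the carrier shortage, the component order backlog delay

Tracing upstream from the fleet bottleneck: the fleet bottleneck ← the tier-2 inventory shortage ← the carrier shortage.
A separate upstream branch: the fleet bottleneck ← the tier-2 inventory shortage ← the inventory rerouting ← the component order backlog delay.
Each of those chain origins has no stated cause.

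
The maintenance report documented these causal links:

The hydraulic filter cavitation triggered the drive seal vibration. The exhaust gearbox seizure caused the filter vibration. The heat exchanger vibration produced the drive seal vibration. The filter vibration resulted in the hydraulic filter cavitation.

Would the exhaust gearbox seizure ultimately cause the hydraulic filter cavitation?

Yes

There is a causal chain: the exhaust gearbox seizure → the filter vibration → the hydraulic filter cavitation.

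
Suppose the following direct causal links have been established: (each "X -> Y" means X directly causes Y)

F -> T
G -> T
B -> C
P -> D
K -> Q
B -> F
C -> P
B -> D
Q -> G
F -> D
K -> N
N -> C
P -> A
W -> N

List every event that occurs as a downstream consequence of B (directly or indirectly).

A, C, D, F, P, T

Direct effects: F, C, D.
2 steps out: P, T.
3 steps out: A.
Not reachable from it: K, Q, W, N, G.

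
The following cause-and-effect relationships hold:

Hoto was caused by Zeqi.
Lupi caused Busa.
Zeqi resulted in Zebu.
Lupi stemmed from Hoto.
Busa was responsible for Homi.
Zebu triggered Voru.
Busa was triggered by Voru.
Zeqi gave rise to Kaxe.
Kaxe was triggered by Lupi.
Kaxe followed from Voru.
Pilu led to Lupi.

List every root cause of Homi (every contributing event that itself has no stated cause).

Tracing upstream from Homi: Homi ← Busa ← Voru ← Zebu ← Zeqi.
A separate upstream branch: Homi ← Busa ← Lupi ← Pilu.
Each of those chain origins has no stated cause.

Pilu, Zeqi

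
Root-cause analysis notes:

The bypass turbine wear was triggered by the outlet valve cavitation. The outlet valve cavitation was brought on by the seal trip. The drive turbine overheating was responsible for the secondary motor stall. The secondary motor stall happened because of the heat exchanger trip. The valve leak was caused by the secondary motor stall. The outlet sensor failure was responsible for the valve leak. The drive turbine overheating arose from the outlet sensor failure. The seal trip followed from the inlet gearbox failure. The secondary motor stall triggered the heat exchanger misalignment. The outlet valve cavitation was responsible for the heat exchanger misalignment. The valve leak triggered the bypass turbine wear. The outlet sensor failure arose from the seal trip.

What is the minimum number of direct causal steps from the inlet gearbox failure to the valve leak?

Shortest chain: the inlet gearbox failure → the seal trip → the outlet sensor failure → the valve leak.

3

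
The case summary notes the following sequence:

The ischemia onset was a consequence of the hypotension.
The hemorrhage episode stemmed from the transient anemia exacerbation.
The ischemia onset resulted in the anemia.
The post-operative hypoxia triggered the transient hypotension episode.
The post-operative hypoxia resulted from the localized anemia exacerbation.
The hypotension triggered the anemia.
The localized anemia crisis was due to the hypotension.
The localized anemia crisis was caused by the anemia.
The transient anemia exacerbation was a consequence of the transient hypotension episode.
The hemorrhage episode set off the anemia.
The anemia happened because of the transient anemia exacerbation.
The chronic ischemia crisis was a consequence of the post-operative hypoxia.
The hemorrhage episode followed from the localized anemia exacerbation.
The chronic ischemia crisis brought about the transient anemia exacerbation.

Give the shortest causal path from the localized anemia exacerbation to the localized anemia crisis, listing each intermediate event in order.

the localized anemia exacerbation → the hemorrhage episode → the anemia → the localized anemia crisis

the localized anemia exacerbation → the hemorrhage episode
the hemorrhage episode → the anemia
the anemia → the localized anemia crisis
Length: 3 steps.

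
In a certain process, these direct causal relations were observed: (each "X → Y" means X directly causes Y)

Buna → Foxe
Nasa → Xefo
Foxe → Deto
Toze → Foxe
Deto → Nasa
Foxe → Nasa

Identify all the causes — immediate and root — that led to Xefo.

Immediate cause of Xefo: Nasa.
Further upstream: Buna, Foxe, Deto, Toze.

Buna, Deto, Foxe, Nasa, Toze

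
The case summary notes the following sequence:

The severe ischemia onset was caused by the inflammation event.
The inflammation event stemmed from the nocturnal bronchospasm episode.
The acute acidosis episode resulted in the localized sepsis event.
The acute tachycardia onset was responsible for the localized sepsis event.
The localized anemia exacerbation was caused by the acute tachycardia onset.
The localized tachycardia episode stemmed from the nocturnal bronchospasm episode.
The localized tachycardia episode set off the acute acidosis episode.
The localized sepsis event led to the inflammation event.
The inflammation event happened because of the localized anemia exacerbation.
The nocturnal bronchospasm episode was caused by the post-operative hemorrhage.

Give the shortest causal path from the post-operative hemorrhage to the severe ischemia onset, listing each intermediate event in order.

the post-operative hemorrhage → the nocturnal bronchospasm episode → the inflammation event → the severe ischemia onset

the post-operative hemorrhage → the nocturnal bronchospasm episode
the nocturnal bronchospasm episode → the inflammation event
the inflammation event → the severe ischemia onset
Length: 3 steps.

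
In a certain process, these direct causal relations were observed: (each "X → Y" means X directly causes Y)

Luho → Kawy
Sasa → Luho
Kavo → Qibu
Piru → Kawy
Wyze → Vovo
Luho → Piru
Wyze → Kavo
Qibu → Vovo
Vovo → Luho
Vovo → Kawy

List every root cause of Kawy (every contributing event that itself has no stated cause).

Sasa, Wyze

Tracing upstream from Kawy: Kawy ← Vovo ← Wyze.
A separate upstream branch: Kawy ← Luho ← Sasa.
Each of those chain origins has no stated cause.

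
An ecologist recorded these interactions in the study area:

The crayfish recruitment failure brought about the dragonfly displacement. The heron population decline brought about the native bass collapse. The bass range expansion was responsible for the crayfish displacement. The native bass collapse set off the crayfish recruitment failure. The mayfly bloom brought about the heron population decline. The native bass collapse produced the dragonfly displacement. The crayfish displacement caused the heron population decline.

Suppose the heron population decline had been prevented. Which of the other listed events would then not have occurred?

Downstream of the heron population decline: the native bass collapse, the crayfish recruitment failure, the dragonfly displacement.

the crayfish recruitment failure, the dragonfly displacement, the native bass collapse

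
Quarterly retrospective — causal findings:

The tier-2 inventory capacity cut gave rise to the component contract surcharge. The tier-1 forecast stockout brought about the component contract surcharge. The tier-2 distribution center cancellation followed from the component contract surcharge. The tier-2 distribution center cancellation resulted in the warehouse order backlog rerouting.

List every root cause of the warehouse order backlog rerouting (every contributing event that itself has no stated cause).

Tracing upstream from the warehouse order backlog rerouting: the warehouse order backlog rerouting ← the tier-2 distribution center cancellation ← the component contract surcharge ← the tier-2 inventory capacity cut.
A separate upstream branch: the warehouse order backlog rerouting ← the tier-2 distribution center cancellation ← the component contract surcharge ← the tier-1 forecast stockout.
Each of those chain origins has no stated cause.

the tier-1 forecast stockout, the tier-2 inventory capacity cut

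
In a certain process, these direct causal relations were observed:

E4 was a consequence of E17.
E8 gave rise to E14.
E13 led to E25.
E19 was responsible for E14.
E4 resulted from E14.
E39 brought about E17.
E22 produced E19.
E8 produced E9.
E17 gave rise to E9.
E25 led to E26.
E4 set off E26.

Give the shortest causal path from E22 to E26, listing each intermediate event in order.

E22 → E19 → E14 → E4 → E26

E22 → E19
E19 → E14
E14 → E4
E4 → E26
Length: 4 steps.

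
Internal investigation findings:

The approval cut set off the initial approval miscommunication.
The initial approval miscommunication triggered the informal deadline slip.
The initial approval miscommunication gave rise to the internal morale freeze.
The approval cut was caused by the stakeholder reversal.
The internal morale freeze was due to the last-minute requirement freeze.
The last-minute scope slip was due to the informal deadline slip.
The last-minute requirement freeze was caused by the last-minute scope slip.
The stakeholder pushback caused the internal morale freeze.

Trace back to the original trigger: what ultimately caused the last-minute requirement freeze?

the stakeholder reversal

Tracing upstream from the last-minute requirement freeze: the last-minute requirement freeze ← the last-minute scope slip ← the informal deadline slip ← the initial approval miscommunication ← the approval cut ← the stakeholder reversal.
The stakeholder reversal has no stated cause, so it is the root.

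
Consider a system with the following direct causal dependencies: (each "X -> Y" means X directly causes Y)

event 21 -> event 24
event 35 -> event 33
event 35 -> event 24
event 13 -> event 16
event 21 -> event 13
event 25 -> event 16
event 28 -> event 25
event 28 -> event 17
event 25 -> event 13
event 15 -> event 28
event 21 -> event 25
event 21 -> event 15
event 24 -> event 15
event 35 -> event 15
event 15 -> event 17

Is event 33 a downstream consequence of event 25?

No

Event 25 leads to event 13, event 16; event 33 is not among them.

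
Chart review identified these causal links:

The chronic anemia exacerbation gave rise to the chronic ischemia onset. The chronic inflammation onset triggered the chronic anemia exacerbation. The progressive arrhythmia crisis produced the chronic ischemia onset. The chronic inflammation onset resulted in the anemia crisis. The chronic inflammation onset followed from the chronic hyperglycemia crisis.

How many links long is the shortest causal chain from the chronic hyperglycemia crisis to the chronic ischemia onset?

3

Shortest chain: the chronic hyperglycemia crisis → the chronic inflammation onset → the chronic anemia exacerbation → the chronic ischemia onset.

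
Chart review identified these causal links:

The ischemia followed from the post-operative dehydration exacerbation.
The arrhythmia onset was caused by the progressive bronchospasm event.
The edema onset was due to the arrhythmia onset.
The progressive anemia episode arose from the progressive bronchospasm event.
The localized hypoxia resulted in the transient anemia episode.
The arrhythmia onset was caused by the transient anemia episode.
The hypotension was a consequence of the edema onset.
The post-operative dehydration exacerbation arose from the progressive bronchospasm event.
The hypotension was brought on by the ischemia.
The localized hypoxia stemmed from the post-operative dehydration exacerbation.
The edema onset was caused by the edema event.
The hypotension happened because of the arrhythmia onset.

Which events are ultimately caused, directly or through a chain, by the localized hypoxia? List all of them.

Direct effects: the transient anemia episode.
2 steps out: the arrhythmia onset.
3 steps out: the edema onset, the hypotension.
Not reachable from it: the progressive bronchospasm event, the progressive anemia episode, the post-operative dehydration exacerbation, the ischemia, the edema event.

the arrhythmia onset, the edema onset, the hypotension, the transient anemia episode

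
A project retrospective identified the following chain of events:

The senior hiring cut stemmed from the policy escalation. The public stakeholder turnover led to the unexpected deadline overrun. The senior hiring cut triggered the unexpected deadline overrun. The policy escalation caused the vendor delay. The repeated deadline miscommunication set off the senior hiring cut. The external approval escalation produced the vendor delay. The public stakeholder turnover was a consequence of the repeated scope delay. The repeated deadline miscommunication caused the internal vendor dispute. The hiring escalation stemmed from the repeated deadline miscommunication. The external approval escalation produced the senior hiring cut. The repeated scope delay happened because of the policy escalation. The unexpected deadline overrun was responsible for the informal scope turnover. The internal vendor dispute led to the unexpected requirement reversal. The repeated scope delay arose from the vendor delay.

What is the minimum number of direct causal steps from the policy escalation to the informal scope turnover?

3

Shortest chain: the policy escalation → the senior hiring cut → the unexpected deadline overrun → the informal scope turnover.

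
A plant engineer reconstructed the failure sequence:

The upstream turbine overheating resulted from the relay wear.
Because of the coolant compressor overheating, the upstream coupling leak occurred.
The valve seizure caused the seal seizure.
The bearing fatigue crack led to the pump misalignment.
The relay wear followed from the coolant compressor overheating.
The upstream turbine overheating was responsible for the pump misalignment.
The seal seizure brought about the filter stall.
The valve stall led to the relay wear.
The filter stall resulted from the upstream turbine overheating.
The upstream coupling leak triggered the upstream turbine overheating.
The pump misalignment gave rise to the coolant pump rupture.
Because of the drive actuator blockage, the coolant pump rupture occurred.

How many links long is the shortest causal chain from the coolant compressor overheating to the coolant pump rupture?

4

Shortest chain: the coolant compressor overheating → the relay wear → the upstream turbine overheating → the pump misalignment → the coolant pump rupture.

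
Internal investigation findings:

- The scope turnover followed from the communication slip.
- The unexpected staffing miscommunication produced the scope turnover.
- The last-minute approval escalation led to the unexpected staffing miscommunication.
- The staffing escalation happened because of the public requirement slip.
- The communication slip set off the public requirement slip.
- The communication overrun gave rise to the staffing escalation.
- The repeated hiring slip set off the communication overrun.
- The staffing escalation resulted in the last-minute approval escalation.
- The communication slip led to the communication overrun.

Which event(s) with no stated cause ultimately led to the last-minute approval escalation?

the communication slip, the repeated hiring slip

Tracing upstream from the last-minute approval escalation: the last-minute approval escalation ← the staffing escalation ← the communication overrun ← the communication slip.
A separate upstream branch: the last-minute approval escalation ← the staffing escalation ← the communication overrun ← the repeated hiring slip.
Each of those chain origins has no stated cause.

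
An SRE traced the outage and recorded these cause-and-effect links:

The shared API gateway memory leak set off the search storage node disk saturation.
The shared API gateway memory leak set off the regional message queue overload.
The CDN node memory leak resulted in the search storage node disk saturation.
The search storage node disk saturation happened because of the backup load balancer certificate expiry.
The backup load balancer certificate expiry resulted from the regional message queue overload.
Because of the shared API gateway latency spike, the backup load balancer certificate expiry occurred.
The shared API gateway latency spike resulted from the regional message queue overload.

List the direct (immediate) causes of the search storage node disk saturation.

the CDN node memory leak, the backup load balancer certificate expiry, the shared API gateway memory leak

Upstream contributors include the regional message queue overload, the shared API gateway latency spike, but only the CDN node memory leak, the backup load balancer certificate expiry, the shared API gateway memory leak feed directly into the search storage node disk saturation.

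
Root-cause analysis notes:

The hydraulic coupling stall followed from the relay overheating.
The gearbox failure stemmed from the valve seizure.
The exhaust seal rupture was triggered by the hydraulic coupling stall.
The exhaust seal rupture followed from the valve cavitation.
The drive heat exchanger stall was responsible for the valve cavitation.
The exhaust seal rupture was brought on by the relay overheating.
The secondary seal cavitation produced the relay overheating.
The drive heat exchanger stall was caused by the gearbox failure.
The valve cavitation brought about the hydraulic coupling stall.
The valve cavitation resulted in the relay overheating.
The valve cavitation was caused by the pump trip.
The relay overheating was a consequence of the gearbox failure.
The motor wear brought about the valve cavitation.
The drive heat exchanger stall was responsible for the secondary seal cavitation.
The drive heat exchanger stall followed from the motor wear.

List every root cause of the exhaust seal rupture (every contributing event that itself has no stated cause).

Tracing upstream from the exhaust seal rupture: the exhaust seal rupture ← the valve cavitation ← the pump trip.
A separate upstream branch: the exhaust seal rupture ← the relay overheating ← the gearbox failure ← the valve seizure.
A separate upstream branch: the exhaust seal rupture ← the valve cavitation ← the motor wear.
Each of those chain origins has no stated cause.

the motor wear, the pump trip, the valve seizure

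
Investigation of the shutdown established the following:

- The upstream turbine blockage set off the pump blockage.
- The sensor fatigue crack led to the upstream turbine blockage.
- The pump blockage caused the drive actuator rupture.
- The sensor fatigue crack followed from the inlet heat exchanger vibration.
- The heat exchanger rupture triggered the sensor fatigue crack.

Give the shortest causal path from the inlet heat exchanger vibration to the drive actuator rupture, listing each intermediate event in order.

the inlet heat exchanger vibration → the sensor fatigue crack → the upstream turbine blockage → the pump blockage → the drive actuator rupture

the inlet heat exchanger vibration → the sensor fatigue crack
the sensor fatigue crack → the upstream turbine blockage
the upstream turbine blockage → the pump blockage
the pump blockage → the drive actuator rupture
Length: 4 steps.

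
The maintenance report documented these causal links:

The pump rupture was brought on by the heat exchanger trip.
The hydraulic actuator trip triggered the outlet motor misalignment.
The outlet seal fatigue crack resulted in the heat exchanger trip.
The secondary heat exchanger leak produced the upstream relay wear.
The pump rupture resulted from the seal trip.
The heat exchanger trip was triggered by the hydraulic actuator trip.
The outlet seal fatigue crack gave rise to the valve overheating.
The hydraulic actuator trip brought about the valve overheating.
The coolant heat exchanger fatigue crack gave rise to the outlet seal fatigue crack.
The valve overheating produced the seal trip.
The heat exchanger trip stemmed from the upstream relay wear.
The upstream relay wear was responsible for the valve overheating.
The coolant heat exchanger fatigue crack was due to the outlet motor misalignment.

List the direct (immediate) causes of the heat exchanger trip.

the hydraulic actuator trip, the outlet seal fatigue crack, the upstream relay wear

Upstream contributors include the outlet motor misalignment, the secondary heat exchanger leak, the coolant heat exchanger fatigue crack, but only the hydraulic actuator trip, the outlet seal fatigue crack, the upstream relay wear feed directly into the heat exchanger trip.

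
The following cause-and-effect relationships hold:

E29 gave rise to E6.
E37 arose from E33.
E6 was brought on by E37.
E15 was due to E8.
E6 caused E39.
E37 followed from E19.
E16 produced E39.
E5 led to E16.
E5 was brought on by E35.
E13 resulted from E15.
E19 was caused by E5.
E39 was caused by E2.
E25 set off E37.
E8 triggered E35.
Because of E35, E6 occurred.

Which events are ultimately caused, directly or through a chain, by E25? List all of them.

Direct effects: E37.
2 steps out: E6.
3 steps out: E39.
Not reachable from it: E8, E15, E13, E35, E5, E19, E29, E33, E2, E16.

E37, E39, E6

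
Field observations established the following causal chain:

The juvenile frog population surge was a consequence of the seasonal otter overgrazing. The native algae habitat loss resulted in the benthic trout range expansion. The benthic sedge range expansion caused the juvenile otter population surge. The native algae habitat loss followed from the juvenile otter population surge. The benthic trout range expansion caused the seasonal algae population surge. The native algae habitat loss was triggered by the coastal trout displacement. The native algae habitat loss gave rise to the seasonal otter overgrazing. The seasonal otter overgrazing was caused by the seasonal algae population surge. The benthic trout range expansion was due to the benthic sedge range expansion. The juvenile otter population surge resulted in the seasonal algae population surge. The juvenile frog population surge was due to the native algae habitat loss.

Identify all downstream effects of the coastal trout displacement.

Direct effects: the native algae habitat loss.
2 steps out: the benthic trout range expansion, the seasonal otter overgrazing, the juvenile frog population surge.
3 steps out: the seasonal algae population surge.
Not reachable from it: the benthic sedge range expansion, the juvenile otter population surge.

the benthic trout range expansion, the juvenile frog population surge, the native algae habitat loss, the seasonal algae population surge, the seasonal otter overgrazing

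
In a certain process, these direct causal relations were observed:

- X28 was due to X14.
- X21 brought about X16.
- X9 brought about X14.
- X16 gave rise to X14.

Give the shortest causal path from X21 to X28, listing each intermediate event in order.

X21 → X16 → X14 → X28

X21 → X16
X16 → X14
X14 → X28
Length: 3 steps.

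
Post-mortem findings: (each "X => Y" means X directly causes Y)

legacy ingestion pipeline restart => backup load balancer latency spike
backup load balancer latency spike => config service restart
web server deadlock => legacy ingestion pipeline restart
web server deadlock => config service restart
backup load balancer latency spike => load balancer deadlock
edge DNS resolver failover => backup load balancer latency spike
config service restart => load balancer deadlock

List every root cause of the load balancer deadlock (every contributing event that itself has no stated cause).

Tracing upstream from the load balancer deadlock: the load balancer deadlock ← the config service restart ← the web server deadlock.
A separate upstream branch: the load balancer deadlock ← the backup load balancer latency spike ← the edge DNS resolver failover.
Each of those chain origins has no stated cause.

the edge DNS resolver failover, the web server deadlock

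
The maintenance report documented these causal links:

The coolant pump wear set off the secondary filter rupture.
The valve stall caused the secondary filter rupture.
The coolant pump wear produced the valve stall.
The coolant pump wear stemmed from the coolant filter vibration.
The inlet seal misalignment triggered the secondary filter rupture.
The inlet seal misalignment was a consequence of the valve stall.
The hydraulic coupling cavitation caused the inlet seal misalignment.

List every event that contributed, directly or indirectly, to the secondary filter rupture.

the coolant filter vibration, the coolant pump wear, the hydraulic coupling cavitation, the inlet seal misalignment, the valve stall

Immediate causes of the secondary filter rupture: the coolant pump wear, the valve stall, the inlet seal misalignment.
Further upstream: the coolant filter vibration, the hydraulic coupling cavitation.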